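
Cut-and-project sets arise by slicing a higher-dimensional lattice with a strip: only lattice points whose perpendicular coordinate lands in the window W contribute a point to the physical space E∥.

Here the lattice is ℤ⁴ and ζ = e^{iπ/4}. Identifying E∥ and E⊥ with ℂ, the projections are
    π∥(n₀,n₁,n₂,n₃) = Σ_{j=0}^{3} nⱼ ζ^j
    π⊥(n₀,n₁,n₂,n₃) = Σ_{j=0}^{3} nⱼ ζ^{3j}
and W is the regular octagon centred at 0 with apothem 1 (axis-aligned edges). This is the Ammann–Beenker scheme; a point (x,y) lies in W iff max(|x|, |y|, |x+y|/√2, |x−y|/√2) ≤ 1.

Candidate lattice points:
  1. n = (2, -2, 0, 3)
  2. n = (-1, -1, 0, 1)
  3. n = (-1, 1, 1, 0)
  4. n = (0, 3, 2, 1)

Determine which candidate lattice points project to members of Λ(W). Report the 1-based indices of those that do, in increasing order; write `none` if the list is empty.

π⊥(n) = n₀ + n₁ζ³ + n₂ζ⁶ + n₃ζ⁹ where ζ = e^{iπ/4}.
candidate 1: n = (2, -2, 0, 3) → π⊥ ≈ (+5.53553, +0.70711); max(|x|,|y|,|x±y|/√2) = 5.53553 > 1 ⇒ ∉ W
candidate 2: n = (-1, -1, 0, 1) → π⊥ ≈ (+0.41421, +0.00000); max(|x|,|y|,|x±y|/√2) = 0.41421 ≤ 1 ⇒ ∈ W
candidate 3: n = (-1, 1, 1, 0) → π⊥ ≈ (-1.70711, -0.29289); max(|x|,|y|,|x±y|/√2) = 1.70711 > 1 ⇒ ∉ W
candidate 4: n = (0, 3, 2, 1) → π⊥ ≈ (-1.41421, +0.82843); max(|x|,|y|,|x±y|/√2) = 1.58579 > 1 ⇒ ∉ W

2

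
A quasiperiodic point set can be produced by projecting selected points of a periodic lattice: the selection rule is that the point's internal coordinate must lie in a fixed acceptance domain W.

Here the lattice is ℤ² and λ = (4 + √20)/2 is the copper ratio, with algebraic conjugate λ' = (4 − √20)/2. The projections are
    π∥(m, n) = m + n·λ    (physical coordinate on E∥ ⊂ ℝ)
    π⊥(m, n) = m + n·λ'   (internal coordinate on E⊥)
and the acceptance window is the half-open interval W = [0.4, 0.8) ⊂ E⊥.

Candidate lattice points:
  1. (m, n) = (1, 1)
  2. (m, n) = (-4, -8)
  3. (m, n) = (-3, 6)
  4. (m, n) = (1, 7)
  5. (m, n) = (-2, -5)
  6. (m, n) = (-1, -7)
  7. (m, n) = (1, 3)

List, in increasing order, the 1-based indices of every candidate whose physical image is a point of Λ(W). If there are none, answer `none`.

1, 6

λ' = (4−√20)/2 ≈ -0.236068.
#1 (1,1): internal coord 1 + (1)·λ' = +0.763932; +0.763932 ∈ [0.4, 0.8) → IN Λ
#2 (-4,-8): internal coord -4 + (-8)·λ' = -2.111456; -2.111456 ∉ [0.4, 0.8) → out
#3 (-3,6): internal coord -3 + (6)·λ' = -4.416408; -4.416408 ∉ [0.4, 0.8) → out
#4 (1,7): internal coord 1 + (7)·λ' = -0.652476; -0.652476 ∉ [0.4, 0.8) → out
#5 (-2,-5): internal coord -2 + (-5)·λ' = -0.819660; -0.819660 ∉ [0.4, 0.8) → out
#6 (-1,-7): internal coord -1 + (-7)·λ' = +0.652476; +0.652476 ∈ [0.4, 0.8) → IN Λ
#7 (1,3): internal coord 1 + (3)·λ' = +0.291796; +0.291796 ∉ [0.4, 0.8) → out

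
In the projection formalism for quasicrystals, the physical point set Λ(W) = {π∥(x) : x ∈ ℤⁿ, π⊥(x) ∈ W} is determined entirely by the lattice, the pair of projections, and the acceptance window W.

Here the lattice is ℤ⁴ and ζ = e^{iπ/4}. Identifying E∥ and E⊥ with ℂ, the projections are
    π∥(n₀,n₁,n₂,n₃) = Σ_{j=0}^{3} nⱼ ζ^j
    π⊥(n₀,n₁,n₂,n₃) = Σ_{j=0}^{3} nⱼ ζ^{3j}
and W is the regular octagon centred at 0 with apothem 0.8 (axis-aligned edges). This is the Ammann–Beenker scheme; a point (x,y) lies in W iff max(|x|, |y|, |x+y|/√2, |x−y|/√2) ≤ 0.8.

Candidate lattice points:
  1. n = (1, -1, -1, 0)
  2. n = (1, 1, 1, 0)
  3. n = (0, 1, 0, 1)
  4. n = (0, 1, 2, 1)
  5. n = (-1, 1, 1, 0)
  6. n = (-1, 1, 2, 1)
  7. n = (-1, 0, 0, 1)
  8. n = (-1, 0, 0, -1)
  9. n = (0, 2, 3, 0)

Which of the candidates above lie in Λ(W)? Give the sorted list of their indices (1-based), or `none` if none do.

Internal map: ζ^{3j} for j=0..3 gives (1,0), (−√2/2,√2/2), (0,−1), (√2/2,√2/2).
candidate 1: n = (1, -1, -1, 0) → π⊥ ≈ (+1.70711, +0.29289); max(|x|,|y|,|x±y|/√2) = 1.70711 > 0.8 ⇒ ∉ W
candidate 2: n = (1, 1, 1, 0) → π⊥ ≈ (+0.29289, -0.29289); max(|x|,|y|,|x±y|/√2) = 0.41421 ≤ 0.8 ⇒ ∈ W
candidate 3: n = (0, 1, 0, 1) → π⊥ ≈ (+0.00000, +1.41421); max(|x|,|y|,|x±y|/√2) = 1.41421 > 0.8 ⇒ ∉ W
candidate 4: n = (0, 1, 2, 1) → π⊥ ≈ (+0.00000, -0.58579); max(|x|,|y|,|x±y|/√2) = 0.58579 ≤ 0.8 ⇒ ∈ W
candidate 5: n = (-1, 1, 1, 0) → π⊥ ≈ (-1.70711, -0.29289); max(|x|,|y|,|x±y|/√2) = 1.70711 > 0.8 ⇒ ∉ W
candidate 6: n = (-1, 1, 2, 1) → π⊥ ≈ (-1.00000, -0.58579); max(|x|,|y|,|x±y|/√2) = 1.12132 > 0.8 ⇒ ∉ W
candidate 7: n = (-1, 0, 0, 1) → π⊥ ≈ (-0.29289, +0.70711); max(|x|,|y|,|x±y|/√2) = 0.70711 ≤ 0.8 ⇒ ∈ W
candidate 8: n = (-1, 0, 0, -1) → π⊥ ≈ (-1.70711, -0.70711); max(|x|,|y|,|x±y|/√2) = 1.70711 > 0.8 ⇒ ∉ W
candidate 9: n = (0, 2, 3, 0) → π⊥ ≈ (-1.41421, -1.58579); max(|x|,|y|,|x±y|/√2) = 2.12132 > 0.8 ⇒ ∉ W

2, 4, 7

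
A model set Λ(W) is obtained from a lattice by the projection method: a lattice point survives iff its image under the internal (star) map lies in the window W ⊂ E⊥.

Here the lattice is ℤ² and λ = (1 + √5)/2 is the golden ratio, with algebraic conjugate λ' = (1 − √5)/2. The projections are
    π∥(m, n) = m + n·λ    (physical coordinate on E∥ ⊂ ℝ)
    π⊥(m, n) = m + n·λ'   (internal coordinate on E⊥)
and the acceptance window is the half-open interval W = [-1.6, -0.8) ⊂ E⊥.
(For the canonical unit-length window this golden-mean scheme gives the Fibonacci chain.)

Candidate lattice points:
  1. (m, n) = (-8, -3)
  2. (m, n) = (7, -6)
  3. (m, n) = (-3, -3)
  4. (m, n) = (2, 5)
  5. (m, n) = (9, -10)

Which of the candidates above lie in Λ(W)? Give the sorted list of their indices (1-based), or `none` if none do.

3, 4

Numerically λ ≈ 1.61803 and λ' = −1/λ ≈ -0.61803.
[1] lift (-8,-3): star map gives -6.14590; window check -1.6 ≤ -6.14590 < -0.8 is false → out
[2] lift (7,-6): star map gives 10.70820; window check -1.6 ≤ 10.70820 < -0.8 is false → out
[3] lift (-3,-3): star map gives -1.14590; window check -1.6 ≤ -1.14590 < -0.8 is true → IN Λ
[4] lift (2,5): star map gives -1.09017; window check -1.6 ≤ -1.09017 < -0.8 is true → IN Λ
[5] lift (9,-10): star map gives 15.18034; window check -1.6 ≤ 15.18034 < -0.8 is false → out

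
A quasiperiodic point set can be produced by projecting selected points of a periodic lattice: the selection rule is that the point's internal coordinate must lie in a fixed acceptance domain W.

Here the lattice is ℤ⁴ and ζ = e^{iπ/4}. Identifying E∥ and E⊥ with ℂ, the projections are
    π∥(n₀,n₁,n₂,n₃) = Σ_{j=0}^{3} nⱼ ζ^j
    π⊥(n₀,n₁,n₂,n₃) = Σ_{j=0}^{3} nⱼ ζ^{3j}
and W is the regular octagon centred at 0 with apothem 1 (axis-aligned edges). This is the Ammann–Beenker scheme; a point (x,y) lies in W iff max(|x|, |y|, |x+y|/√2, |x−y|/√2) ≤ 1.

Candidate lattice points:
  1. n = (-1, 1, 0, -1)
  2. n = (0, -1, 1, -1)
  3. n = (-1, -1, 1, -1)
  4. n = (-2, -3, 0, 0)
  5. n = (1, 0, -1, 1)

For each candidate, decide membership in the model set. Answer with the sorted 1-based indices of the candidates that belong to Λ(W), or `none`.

π⊥(n) = n₀ + n₁ζ³ + n₂ζ⁶ + n₃ζ⁹ where ζ = e^{iπ/4}.
#1 (-1, 1, 0, -1): internal (-2.4142, 0.0000); octagon support 2.4142 vs apothem 1 → ∉ W
#2 (0, -1, 1, -1): internal (0.0000, -2.4142); octagon support 2.4142 vs apothem 1 → ∉ W
#3 (-1, -1, 1, -1): internal (-1.0000, -2.4142); octagon support 2.4142 vs apothem 1 → ∉ W
#4 (-2, -3, 0, 0): internal (0.1213, -2.1213); octagon support 2.1213 vs apothem 1 → ∉ W
#5 (1, 0, -1, 1): internal (1.7071, 1.7071); octagon support 2.4142 vs apothem 1 → ∉ W

none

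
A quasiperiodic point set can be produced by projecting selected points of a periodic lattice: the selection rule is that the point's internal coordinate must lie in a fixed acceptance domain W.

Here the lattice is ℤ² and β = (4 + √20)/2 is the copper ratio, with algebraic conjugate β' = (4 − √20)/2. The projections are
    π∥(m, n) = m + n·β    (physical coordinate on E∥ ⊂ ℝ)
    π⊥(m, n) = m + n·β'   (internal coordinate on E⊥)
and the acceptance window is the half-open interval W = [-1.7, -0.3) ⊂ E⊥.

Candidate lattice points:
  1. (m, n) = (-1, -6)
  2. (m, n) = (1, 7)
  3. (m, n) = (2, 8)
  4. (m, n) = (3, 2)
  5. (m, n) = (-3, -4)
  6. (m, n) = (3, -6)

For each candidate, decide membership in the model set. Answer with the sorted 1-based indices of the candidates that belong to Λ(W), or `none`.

2

Numerically β ≈ 4.236068 and β' = −1/β ≈ -0.236068.
[1] lift (-1,-6): star map gives 0.416408; window check -1.7 ≤ 0.416408 < -0.3 is false → out
[2] lift (1,7): star map gives -0.652476; window check -1.7 ≤ -0.652476 < -0.3 is true → IN Λ
[3] lift (2,8): star map gives 0.111456; window check -1.7 ≤ 0.111456 < -0.3 is false → out
[4] lift (3,2): star map gives 2.527864; window check -1.7 ≤ 2.527864 < -0.3 is false → out
[5] lift (-3,-4): star map gives -2.055728; window check -1.7 ≤ -2.055728 < -0.3 is false → out
[6] lift (3,-6): star map gives 4.416408; window check -1.7 ≤ 4.416408 < -0.3 is false → out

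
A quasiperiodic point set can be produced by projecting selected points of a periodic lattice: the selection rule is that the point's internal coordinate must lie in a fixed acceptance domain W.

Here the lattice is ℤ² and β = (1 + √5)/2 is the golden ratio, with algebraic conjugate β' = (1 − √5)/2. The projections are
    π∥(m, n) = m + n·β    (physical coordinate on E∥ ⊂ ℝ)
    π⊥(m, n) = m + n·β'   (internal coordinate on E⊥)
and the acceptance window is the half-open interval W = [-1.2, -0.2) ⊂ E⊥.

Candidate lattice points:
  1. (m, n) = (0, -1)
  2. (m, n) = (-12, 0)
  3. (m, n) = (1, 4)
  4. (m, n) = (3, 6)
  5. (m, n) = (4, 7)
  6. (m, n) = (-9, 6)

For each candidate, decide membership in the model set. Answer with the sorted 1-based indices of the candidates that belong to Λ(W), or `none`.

Compute β' = (1−√5)/2 = -0.618034, so π⊥(m,n) = m -0.618034·n.
#1 (0,-1): internal coord 0 + (-1)·β' = +0.618034; +0.618034 ∉ [-1.2, -0.2) → out
#2 (-12,0): internal coord -12 + (0)·β' = -12.000000; -12.000000 ∉ [-1.2, -0.2) → out
#3 (1,4): internal coord 1 + (4)·β' = -1.472136; -1.472136 ∉ [-1.2, -0.2) → out
#4 (3,6): internal coord 3 + (6)·β' = -0.708204; -0.708204 ∈ [-1.2, -0.2) → IN Λ
#5 (4,7): internal coord 4 + (7)·β' = -0.326238; -0.326238 ∈ [-1.2, -0.2) → IN Λ
#6 (-9,6): internal coord -9 + (6)·β' = -12.708204; -12.708204 ∉ [-1.2, -0.2) → out

4, 5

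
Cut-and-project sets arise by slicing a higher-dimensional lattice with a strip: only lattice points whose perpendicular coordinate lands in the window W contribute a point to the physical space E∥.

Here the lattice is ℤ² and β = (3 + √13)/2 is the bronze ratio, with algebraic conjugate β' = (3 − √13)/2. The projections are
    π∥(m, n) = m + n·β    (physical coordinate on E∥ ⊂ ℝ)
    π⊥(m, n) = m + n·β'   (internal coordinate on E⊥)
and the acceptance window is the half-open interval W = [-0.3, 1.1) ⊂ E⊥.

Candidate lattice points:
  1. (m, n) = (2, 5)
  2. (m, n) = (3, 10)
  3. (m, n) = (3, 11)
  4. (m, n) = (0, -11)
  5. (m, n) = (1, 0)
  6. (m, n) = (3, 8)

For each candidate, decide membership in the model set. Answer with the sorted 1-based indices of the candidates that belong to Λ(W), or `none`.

1, 2, 5, 6

Numerically β ≈ 3.3028 and β' = −1/β ≈ -0.3028.
candidate 1: (m,n)=(2,5) → π∥ = 2+5·β ≈ 18.5139, π⊥ = 2+5·β' ≈ 0.4861 ∈ [-0.3, 1.1) ⇒ IN Λ
candidate 2: (m,n)=(3,10) → π∥ = 3+10·β ≈ 36.0278, π⊥ = 3+10·β' ≈ -0.0278 ∈ [-0.3, 1.1) ⇒ IN Λ
candidate 3: (m,n)=(3,11) → π∥ = 3+11·β ≈ 39.3305, π⊥ = 3+11·β' ≈ -0.3305 ∉ [-0.3, 1.1) ⇒ out
candidate 4: (m,n)=(0,-11) → π∥ = 0-11·β ≈ -36.3305, π⊥ = 0-11·β' ≈ 3.3305 ∉ [-0.3, 1.1) ⇒ out
candidate 5: (m,n)=(1,0) → π∥ = 1+0·β ≈ 1.0000, π⊥ = 1+0·β' ≈ 1.0000 ∈ [-0.3, 1.1) ⇒ IN Λ
candidate 6: (m,n)=(3,8) → π∥ = 3+8·β ≈ 29.4222, π⊥ = 3+8·β' ≈ 0.5778 ∈ [-0.3, 1.1) ⇒ IN Λ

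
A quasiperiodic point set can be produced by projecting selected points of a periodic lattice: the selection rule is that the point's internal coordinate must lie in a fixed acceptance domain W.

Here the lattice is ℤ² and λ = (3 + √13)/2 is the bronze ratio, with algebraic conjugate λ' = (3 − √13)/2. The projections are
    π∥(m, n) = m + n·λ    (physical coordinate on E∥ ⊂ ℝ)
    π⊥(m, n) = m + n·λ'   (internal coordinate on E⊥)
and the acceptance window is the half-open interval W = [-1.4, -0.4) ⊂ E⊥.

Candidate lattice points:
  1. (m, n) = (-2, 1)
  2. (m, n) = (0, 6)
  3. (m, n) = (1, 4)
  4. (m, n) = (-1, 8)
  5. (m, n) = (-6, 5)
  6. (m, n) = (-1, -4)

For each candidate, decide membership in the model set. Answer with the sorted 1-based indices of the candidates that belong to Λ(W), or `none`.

Compute λ' = (3−√13)/2 = -0.3028, so π⊥(m,n) = m -0.3028·n.
candidate 1: (m,n)=(-2,1) → π∥ = -2+1·λ ≈ 1.3028, π⊥ = -2+1·λ' ≈ -2.3028 ∉ [-1.4, -0.4) ⇒ out
candidate 2: (m,n)=(0,6) → π∥ = 0+6·λ ≈ 19.8167, π⊥ = 0+6·λ' ≈ -1.8167 ∉ [-1.4, -0.4) ⇒ out
candidate 3: (m,n)=(1,4) → π∥ = 1+4·λ ≈ 14.2111, π⊥ = 1+4·λ' ≈ -0.2111 ∉ [-1.4, -0.4) ⇒ out
candidate 4: (m,n)=(-1,8) → π∥ = -1+8·λ ≈ 25.4222, π⊥ = -1+8·λ' ≈ -3.4222 ∉ [-1.4, -0.4) ⇒ out
candidate 5: (m,n)=(-6,5) → π∥ = -6+5·λ ≈ 10.5139, π⊥ = -6+5·λ' ≈ -7.5139 ∉ [-1.4, -0.4) ⇒ out
candidate 6: (m,n)=(-1,-4) → π∥ = -1-4·λ ≈ -14.2111, π⊥ = -1-4·λ' ≈ 0.2111 ∉ [-1.4, -0.4) ⇒ out

none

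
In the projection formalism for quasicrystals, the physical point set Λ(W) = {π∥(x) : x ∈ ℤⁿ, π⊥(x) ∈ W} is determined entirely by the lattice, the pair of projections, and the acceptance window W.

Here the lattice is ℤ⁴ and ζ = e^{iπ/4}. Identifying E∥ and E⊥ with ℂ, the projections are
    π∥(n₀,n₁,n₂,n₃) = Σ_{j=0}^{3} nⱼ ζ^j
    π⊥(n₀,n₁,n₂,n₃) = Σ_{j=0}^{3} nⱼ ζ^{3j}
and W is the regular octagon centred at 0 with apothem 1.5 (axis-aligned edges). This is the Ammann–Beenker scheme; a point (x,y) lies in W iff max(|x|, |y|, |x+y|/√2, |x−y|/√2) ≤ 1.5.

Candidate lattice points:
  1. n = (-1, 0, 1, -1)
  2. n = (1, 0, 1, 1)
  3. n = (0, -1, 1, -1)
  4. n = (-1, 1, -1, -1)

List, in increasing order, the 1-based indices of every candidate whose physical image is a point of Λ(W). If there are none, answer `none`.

none

Internal map: ζ^{3j} for j=0..3 gives (1,0), (−√2/2,√2/2), (0,−1), (√2/2,√2/2).
candidate 1: n = (-1, 0, 1, -1) → π⊥ ≈ (-1.70711, -1.70711); max(|x|,|y|,|x±y|/√2) = 2.41421 > 1.5 ⇒ ∉ W
candidate 2: n = (1, 0, 1, 1) → π⊥ ≈ (+1.70711, -0.29289); max(|x|,|y|,|x±y|/√2) = 1.70711 > 1.5 ⇒ ∉ W
candidate 3: n = (0, -1, 1, -1) → π⊥ ≈ (+0.00000, -2.41421); max(|x|,|y|,|x±y|/√2) = 2.41421 > 1.5 ⇒ ∉ W
candidate 4: n = (-1, 1, -1, -1) → π⊥ ≈ (-2.41421, +1.00000); max(|x|,|y|,|x±y|/√2) = 2.41421 > 1.5 ⇒ ∉ W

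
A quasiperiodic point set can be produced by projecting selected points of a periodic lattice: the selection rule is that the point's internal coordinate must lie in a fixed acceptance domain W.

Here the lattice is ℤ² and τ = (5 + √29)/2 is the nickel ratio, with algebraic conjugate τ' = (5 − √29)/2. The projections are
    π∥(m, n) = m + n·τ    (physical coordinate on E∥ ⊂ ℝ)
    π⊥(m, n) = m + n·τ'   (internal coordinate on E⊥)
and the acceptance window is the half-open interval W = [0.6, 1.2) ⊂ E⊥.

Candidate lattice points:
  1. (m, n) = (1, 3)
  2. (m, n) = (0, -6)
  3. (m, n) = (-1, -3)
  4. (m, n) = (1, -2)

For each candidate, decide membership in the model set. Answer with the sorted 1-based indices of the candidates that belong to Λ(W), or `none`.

Numerically τ ≈ 5.19258 and τ' = −1/τ ≈ -0.19258.
candidate 1: (m,n)=(1,3) → π∥ = 1+3·τ ≈ 16.57775, π⊥ = 1+3·τ' ≈ 0.42225 ∉ [0.6, 1.2) ⇒ out
candidate 2: (m,n)=(0,-6) → π∥ = 0-6·τ ≈ -31.15549, π⊥ = 0-6·τ' ≈ 1.15549 ∈ [0.6, 1.2) ⇒ IN Λ
candidate 3: (m,n)=(-1,-3) → π∥ = -1-3·τ ≈ -16.57775, π⊥ = -1-3·τ' ≈ -0.42225 ∉ [0.6, 1.2) ⇒ out
candidate 4: (m,n)=(1,-2) → π∥ = 1-2·τ ≈ -9.38516, π⊥ = 1-2·τ' ≈ 1.38516 ∉ [0.6, 1.2) ⇒ out

2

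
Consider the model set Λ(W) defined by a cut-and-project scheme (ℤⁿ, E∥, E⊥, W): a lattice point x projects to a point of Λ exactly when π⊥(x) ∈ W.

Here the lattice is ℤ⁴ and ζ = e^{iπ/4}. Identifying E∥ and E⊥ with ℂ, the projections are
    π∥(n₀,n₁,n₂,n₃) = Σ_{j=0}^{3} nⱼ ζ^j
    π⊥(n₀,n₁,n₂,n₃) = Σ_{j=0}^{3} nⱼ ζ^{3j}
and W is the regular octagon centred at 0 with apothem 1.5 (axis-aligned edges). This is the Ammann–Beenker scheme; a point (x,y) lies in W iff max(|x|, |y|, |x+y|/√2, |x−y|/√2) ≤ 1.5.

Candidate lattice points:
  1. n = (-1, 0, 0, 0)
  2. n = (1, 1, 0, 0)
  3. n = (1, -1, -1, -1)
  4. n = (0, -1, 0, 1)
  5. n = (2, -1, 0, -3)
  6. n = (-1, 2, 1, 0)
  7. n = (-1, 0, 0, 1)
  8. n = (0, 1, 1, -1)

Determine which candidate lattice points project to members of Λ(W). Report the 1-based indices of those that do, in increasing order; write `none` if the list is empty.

π⊥(n) = n₀ + n₁ζ³ + n₂ζ⁶ + n₃ζ⁹ where ζ = e^{iπ/4}.
#1 (-1, 0, 0, 0): internal (-1.0000, 0.0000); octagon support 1.0000 vs apothem 1.5 → ∈ W
#2 (1, 1, 0, 0): internal (0.2929, 0.7071); octagon support 0.7071 vs apothem 1.5 → ∈ W
#3 (1, -1, -1, -1): internal (1.0000, -0.4142); octagon support 1.0000 vs apothem 1.5 → ∈ W
#4 (0, -1, 0, 1): internal (1.4142, 0.0000); octagon support 1.4142 vs apothem 1.5 → ∈ W
#5 (2, -1, 0, -3): internal (0.5858, -2.8284); octagon support 2.8284 vs apothem 1.5 → ∉ W
#6 (-1, 2, 1, 0): internal (-2.4142, 0.4142); octagon support 2.4142 vs apothem 1.5 → ∉ W
#7 (-1, 0, 0, 1): internal (-0.2929, 0.7071); octagon support 0.7071 vs apothem 1.5 → ∈ W
#8 (0, 1, 1, -1): internal (-1.4142, -1.0000); octagon support 1.7071 vs apothem 1.5 → ∉ W

1, 2, 3, 4, 7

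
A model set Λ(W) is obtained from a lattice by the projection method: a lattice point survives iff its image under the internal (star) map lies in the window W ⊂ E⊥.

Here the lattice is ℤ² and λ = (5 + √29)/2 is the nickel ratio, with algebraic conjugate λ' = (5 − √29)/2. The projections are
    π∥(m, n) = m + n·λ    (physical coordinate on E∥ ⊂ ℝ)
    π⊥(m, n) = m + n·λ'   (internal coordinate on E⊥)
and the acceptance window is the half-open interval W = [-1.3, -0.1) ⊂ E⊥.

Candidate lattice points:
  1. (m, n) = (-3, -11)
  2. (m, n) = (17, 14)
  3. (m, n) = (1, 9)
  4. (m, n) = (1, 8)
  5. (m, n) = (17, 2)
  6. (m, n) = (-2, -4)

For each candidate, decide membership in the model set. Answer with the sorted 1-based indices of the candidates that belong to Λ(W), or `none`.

1, 3, 4, 6

Numerically λ ≈ 5.19258 and λ' = −1/λ ≈ -0.19258.
#1 (-3,-11): internal coord -3 + (-11)·λ' = -0.88159; -0.88159 ∈ [-1.3, -0.1) → IN Λ
#2 (17,14): internal coord 17 + (14)·λ' = +14.30385; +14.30385 ∉ [-1.3, -0.1) → out
#3 (1,9): internal coord 1 + (9)·λ' = -0.73324; -0.73324 ∈ [-1.3, -0.1) → IN Λ
#4 (1,8): internal coord 1 + (8)·λ' = -0.54066; -0.54066 ∈ [-1.3, -0.1) → IN Λ
#5 (17,2): internal coord 17 + (2)·λ' = +16.61484; +16.61484 ∉ [-1.3, -0.1) → out
#6 (-2,-4): internal coord -2 + (-4)·λ' = -1.22967; -1.22967 ∈ [-1.3, -0.1) → IN Λ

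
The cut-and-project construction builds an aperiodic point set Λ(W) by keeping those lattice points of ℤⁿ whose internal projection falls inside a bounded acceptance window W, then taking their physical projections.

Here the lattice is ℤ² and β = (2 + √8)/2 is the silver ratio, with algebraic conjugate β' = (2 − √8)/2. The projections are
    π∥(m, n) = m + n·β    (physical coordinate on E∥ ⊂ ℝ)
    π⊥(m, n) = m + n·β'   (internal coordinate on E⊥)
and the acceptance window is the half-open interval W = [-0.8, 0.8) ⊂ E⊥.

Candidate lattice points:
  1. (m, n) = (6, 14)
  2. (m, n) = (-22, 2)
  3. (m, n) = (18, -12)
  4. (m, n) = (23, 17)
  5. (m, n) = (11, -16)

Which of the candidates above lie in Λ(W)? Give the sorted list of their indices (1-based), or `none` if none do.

Compute β' = (2−√8)/2 = -0.4142, so π⊥(m,n) = m -0.4142·n.
candidate 1: (m,n)=(6,14) → π∥ = 6+14·β ≈ 39.7990, π⊥ = 6+14·β' ≈ 0.2010 ∈ [-0.8, 0.8) ⇒ IN Λ
candidate 2: (m,n)=(-22,2) → π∥ = -22+2·β ≈ -17.1716, π⊥ = -22+2·β' ≈ -22.8284 ∉ [-0.8, 0.8) ⇒ out
candidate 3: (m,n)=(18,-12) → π∥ = 18-12·β ≈ -10.9706, π⊥ = 18-12·β' ≈ 22.9706 ∉ [-0.8, 0.8) ⇒ out
candidate 4: (m,n)=(23,17) → π∥ = 23+17·β ≈ 64.0416, π⊥ = 23+17·β' ≈ 15.9584 ∉ [-0.8, 0.8) ⇒ out
candidate 5: (m,n)=(11,-16) → π∥ = 11-16·β ≈ -27.6274, π⊥ = 11-16·β' ≈ 17.6274 ∉ [-0.8, 0.8) ⇒ out

1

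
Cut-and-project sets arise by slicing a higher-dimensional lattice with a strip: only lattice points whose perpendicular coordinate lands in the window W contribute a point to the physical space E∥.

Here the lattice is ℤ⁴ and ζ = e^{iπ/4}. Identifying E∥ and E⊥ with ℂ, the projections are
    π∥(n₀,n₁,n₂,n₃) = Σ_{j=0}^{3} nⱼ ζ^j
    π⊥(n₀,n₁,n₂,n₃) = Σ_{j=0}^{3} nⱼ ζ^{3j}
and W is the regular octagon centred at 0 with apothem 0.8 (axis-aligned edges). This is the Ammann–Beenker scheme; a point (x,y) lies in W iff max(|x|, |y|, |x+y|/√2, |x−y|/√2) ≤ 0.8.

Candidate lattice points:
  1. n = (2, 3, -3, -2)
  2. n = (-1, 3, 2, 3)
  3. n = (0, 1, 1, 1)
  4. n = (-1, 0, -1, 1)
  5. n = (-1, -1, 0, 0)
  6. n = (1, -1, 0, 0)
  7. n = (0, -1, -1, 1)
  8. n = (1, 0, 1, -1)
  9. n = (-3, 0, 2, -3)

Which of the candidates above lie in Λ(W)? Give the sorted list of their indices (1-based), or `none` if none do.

3, 5

Internal map: ζ^{3j} for j=0..3 gives (1,0), (−√2/2,√2/2), (0,−1), (√2/2,√2/2).
#1 (2, 3, -3, -2): internal (-1.53553, 3.70711); octagon support 3.70711 vs apothem 0.8 → ∉ W
#2 (-1, 3, 2, 3): internal (-1.00000, 2.24264); octagon support 2.29289 vs apothem 0.8 → ∉ W
#3 (0, 1, 1, 1): internal (0.00000, 0.41421); octagon support 0.41421 vs apothem 0.8 → ∈ W
#4 (-1, 0, -1, 1): internal (-0.29289, 1.70711); octagon support 1.70711 vs apothem 0.8 → ∉ W
#5 (-1, -1, 0, 0): internal (-0.29289, -0.70711); octagon support 0.70711 vs apothem 0.8 → ∈ W
#6 (1, -1, 0, 0): internal (1.70711, -0.70711); octagon support 1.70711 vs apothem 0.8 → ∉ W
#7 (0, -1, -1, 1): internal (1.41421, 1.00000); octagon support 1.70711 vs apothem 0.8 → ∉ W
#8 (1, 0, 1, -1): internal (0.29289, -1.70711); octagon support 1.70711 vs apothem 0.8 → ∉ W
#9 (-3, 0, 2, -3): internal (-5.12132, -4.12132); octagon support 6.53553 vs apothem 0.8 → ∉ W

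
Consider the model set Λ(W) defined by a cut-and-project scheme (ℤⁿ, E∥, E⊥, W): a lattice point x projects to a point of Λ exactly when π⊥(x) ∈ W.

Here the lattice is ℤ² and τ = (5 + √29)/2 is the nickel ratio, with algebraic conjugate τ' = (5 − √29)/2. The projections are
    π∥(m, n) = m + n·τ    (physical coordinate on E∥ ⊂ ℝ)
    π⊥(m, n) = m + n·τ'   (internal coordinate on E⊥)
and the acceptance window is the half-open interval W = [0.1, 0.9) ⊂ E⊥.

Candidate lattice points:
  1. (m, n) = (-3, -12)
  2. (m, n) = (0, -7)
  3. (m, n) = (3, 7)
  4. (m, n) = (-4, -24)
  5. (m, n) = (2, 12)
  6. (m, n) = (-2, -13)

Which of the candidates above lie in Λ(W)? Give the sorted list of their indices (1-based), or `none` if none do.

4, 6

Compute τ' = (5−√29)/2 = -0.1926, so π⊥(m,n) = m -0.1926·n.
[1] lift (-3,-12): star map gives -0.6890; window check 0.1 ≤ -0.6890 < 0.9 is false → out
[2] lift (0,-7): star map gives 1.3481; window check 0.1 ≤ 1.3481 < 0.9 is false → out
[3] lift (3,7): star map gives 1.6519; window check 0.1 ≤ 1.6519 < 0.9 is false → out
[4] lift (-4,-24): star map gives 0.6220; window check 0.1 ≤ 0.6220 < 0.9 is true → IN Λ
[5] lift (2,12): star map gives -0.3110; window check 0.1 ≤ -0.3110 < 0.9 is false → out
[6] lift (-2,-13): star map gives 0.5036; window check 0.1 ≤ 0.5036 < 0.9 is true → IN Λ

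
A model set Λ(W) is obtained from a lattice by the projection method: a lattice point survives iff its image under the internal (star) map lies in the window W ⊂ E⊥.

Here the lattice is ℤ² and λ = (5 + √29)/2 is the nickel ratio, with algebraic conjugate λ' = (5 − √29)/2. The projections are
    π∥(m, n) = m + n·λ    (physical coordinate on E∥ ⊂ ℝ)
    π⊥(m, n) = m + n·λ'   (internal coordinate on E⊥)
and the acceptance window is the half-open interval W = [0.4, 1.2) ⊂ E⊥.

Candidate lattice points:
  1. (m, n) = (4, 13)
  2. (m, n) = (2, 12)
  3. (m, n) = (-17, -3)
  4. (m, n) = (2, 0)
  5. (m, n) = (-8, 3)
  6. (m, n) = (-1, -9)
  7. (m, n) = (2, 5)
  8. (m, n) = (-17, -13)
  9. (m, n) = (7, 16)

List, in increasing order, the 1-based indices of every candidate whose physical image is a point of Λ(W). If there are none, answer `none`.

Compute λ' = (5−√29)/2 = -0.1926, so π⊥(m,n) = m -0.1926·n.
#1 (4,13): internal coord 4 + (13)·λ' = +1.4964; +1.4964 ∉ [0.4, 1.2) → out
#2 (2,12): internal coord 2 + (12)·λ' = -0.3110; -0.3110 ∉ [0.4, 1.2) → out
#3 (-17,-3): internal coord -17 + (-3)·λ' = -16.4223; -16.4223 ∉ [0.4, 1.2) → out
#4 (2,0): internal coord 2 + (0)·λ' = +2.0000; +2.0000 ∉ [0.4, 1.2) → out
#5 (-8,3): internal coord -8 + (3)·λ' = -8.5777; -8.5777 ∉ [0.4, 1.2) → out
#6 (-1,-9): internal coord -1 + (-9)·λ' = +0.7332; +0.7332 ∈ [0.4, 1.2) → IN Λ
#7 (2,5): internal coord 2 + (5)·λ' = +1.0371; +1.0371 ∈ [0.4, 1.2) → IN Λ
#8 (-17,-13): internal coord -17 + (-13)·λ' = -14.4964; -14.4964 ∉ [0.4, 1.2) → out
#9 (7,16): internal coord 7 + (16)·λ' = +3.9187; +3.9187 ∉ [0.4, 1.2) → out

6, 7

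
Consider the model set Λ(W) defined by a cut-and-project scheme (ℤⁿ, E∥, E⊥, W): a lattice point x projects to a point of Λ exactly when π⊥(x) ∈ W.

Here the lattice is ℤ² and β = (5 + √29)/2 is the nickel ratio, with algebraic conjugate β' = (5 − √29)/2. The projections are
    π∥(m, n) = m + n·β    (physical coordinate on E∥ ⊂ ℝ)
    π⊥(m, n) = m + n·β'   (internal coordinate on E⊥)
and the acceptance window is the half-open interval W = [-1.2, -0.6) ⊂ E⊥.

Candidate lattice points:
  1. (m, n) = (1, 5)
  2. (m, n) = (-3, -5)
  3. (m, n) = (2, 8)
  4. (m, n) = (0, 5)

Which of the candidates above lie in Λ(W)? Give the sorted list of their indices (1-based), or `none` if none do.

4

Compute β' = (5−√29)/2 = -0.1926, so π⊥(m,n) = m -0.1926·n.
[1] lift (1,5): star map gives 0.0371; window check -1.2 ≤ 0.0371 < -0.6 is false → out
[2] lift (-3,-5): star map gives -2.0371; window check -1.2 ≤ -2.0371 < -0.6 is false → out
[3] lift (2,8): star map gives 0.4593; window check -1.2 ≤ 0.4593 < -0.6 is false → out
[4] lift (0,5): star map gives -0.9629; window check -1.2 ≤ -0.9629 < -0.6 is true → IN Λ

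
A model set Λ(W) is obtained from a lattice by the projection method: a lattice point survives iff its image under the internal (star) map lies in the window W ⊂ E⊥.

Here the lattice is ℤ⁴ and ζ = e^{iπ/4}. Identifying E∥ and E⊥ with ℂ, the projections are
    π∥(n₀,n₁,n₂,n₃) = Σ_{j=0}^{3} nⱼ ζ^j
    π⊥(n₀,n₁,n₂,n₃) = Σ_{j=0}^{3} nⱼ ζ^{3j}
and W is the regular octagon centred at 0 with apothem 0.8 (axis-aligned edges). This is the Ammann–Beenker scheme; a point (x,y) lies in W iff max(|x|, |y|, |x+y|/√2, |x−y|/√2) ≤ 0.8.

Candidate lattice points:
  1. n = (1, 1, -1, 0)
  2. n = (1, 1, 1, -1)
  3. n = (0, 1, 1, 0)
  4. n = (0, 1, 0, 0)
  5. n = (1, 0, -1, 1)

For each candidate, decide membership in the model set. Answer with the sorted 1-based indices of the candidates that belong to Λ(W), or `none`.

π⊥(n) = n₀ + n₁ζ³ + n₂ζ⁶ + n₃ζ⁹ where ζ = e^{iπ/4}.
candidate 1: n = (1, 1, -1, 0) → π⊥ ≈ (+0.29289, +1.70711); max(|x|,|y|,|x±y|/√2) = 1.70711 > 0.8 ⇒ ∉ W
candidate 2: n = (1, 1, 1, -1) → π⊥ ≈ (-0.41421, -1.00000); max(|x|,|y|,|x±y|/√2) = 1.00000 > 0.8 ⇒ ∉ W
candidate 3: n = (0, 1, 1, 0) → π⊥ ≈ (-0.70711, -0.29289); max(|x|,|y|,|x±y|/√2) = 0.70711 ≤ 0.8 ⇒ ∈ W
candidate 4: n = (0, 1, 0, 0) → π⊥ ≈ (-0.70711, +0.70711); max(|x|,|y|,|x±y|/√2) = 1.00000 > 0.8 ⇒ ∉ W
candidate 5: n = (1, 0, -1, 1) → π⊥ ≈ (+1.70711, +1.70711); max(|x|,|y|,|x±y|/√2) = 2.41421 > 0.8 ⇒ ∉ W

3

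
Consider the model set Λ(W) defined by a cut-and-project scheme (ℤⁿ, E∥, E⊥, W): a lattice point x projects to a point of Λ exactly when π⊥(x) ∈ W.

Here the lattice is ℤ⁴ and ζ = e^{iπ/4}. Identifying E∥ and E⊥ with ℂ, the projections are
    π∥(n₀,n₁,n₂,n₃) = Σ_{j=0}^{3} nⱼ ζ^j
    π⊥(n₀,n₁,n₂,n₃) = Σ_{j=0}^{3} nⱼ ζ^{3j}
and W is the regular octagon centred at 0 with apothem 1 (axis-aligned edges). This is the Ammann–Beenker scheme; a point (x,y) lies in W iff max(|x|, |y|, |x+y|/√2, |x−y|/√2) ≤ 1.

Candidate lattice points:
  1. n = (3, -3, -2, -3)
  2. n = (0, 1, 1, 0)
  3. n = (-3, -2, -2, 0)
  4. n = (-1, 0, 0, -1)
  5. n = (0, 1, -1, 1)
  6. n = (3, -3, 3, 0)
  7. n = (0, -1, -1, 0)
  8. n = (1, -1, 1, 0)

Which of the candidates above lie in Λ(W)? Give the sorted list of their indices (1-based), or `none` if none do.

2, 7

π⊥(n) = n₀ + n₁ζ³ + n₂ζ⁶ + n₃ζ⁹ where ζ = e^{iπ/4}.
#1 (3, -3, -2, -3): internal (3.00000, -2.24264); octagon support 3.70711 vs apothem 1 → ∉ W
#2 (0, 1, 1, 0): internal (-0.70711, -0.29289); octagon support 0.70711 vs apothem 1 → ∈ W
#3 (-3, -2, -2, 0): internal (-1.58579, 0.58579); octagon support 1.58579 vs apothem 1 → ∉ W
#4 (-1, 0, 0, -1): internal (-1.70711, -0.70711); octagon support 1.70711 vs apothem 1 → ∉ W
#5 (0, 1, -1, 1): internal (0.00000, 2.41421); octagon support 2.41421 vs apothem 1 → ∉ W
#6 (3, -3, 3, 0): internal (5.12132, -5.12132); octagon support 7.24264 vs apothem 1 → ∉ W
#7 (0, -1, -1, 0): internal (0.70711, 0.29289); octagon support 0.70711 vs apothem 1 → ∈ W
#8 (1, -1, 1, 0): internal (1.70711, -1.70711); octagon support 2.41421 vs apothem 1 → ∉ W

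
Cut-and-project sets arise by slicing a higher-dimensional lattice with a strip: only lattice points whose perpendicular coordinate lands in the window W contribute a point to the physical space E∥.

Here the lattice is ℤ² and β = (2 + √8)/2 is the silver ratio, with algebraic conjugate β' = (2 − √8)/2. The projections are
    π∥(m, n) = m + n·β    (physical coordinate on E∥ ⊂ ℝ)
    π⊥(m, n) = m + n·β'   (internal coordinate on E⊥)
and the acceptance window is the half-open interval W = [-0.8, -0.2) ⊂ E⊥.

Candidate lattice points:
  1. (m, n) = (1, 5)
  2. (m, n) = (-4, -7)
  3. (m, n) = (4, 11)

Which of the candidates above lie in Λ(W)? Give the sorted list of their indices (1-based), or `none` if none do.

β' = (2−√8)/2 ≈ -0.414214.
[1] lift (1,5): star map gives -1.071068; window check -0.8 ≤ -1.071068 < -0.2 is false → out
[2] lift (-4,-7): star map gives -1.100505; window check -0.8 ≤ -1.100505 < -0.2 is false → out
[3] lift (4,11): star map gives -0.556349; window check -0.8 ≤ -0.556349 < -0.2 is true → IN Λ

3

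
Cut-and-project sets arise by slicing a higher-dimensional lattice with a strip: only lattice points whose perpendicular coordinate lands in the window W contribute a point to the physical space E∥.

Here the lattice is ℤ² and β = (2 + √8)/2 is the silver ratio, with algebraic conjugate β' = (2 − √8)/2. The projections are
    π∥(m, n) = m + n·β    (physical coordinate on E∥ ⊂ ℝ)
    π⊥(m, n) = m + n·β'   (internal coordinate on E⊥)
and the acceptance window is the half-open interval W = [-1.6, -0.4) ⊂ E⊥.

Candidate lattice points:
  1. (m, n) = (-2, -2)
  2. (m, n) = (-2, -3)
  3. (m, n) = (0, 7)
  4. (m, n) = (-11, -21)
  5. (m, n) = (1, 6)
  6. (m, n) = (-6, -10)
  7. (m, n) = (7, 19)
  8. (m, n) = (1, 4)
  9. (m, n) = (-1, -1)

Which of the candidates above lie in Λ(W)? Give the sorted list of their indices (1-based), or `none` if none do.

1, 2, 5, 7, 8, 9

Numerically β ≈ 2.41421 and β' = −1/β ≈ -0.41421.
#1 (-2,-2): internal coord -2 + (-2)·β' = -1.17157; -1.17157 ∈ [-1.6, -0.4) → IN Λ
#2 (-2,-3): internal coord -2 + (-3)·β' = -0.75736; -0.75736 ∈ [-1.6, -0.4) → IN Λ
#3 (0,7): internal coord 0 + (7)·β' = -2.89949; -2.89949 ∉ [-1.6, -0.4) → out
#4 (-11,-21): internal coord -11 + (-21)·β' = -2.30152; -2.30152 ∉ [-1.6, -0.4) → out
#5 (1,6): internal coord 1 + (6)·β' = -1.48528; -1.48528 ∈ [-1.6, -0.4) → IN Λ
#6 (-6,-10): internal coord -6 + (-10)·β' = -1.85786; -1.85786 ∉ [-1.6, -0.4) → out
#7 (7,19): internal coord 7 + (19)·β' = -0.87006; -0.87006 ∈ [-1.6, -0.4) → IN Λ
#8 (1,4): internal coord 1 + (4)·β' = -0.65685; -0.65685 ∈ [-1.6, -0.4) → IN Λ
#9 (-1,-1): internal coord -1 + (-1)·β' = -0.58579; -0.58579 ∈ [-1.6, -0.4) → IN Λ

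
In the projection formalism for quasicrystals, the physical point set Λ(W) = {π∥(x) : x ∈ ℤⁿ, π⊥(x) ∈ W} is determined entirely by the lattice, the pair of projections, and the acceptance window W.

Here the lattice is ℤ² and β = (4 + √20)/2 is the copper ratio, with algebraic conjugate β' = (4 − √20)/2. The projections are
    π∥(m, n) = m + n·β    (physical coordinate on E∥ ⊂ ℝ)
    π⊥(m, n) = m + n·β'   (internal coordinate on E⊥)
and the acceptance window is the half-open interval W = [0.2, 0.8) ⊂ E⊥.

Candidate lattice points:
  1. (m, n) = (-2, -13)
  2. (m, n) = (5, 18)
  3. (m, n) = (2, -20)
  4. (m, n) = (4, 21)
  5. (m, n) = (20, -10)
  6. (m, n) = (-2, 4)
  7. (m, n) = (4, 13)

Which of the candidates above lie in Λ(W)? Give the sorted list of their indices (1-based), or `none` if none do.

Numerically β ≈ 4.23607 and β' = −1/β ≈ -0.23607.
[1] lift (-2,-13): star map gives 1.06888; window check 0.2 ≤ 1.06888 < 0.8 is false → out
[2] lift (5,18): star map gives 0.75078; window check 0.2 ≤ 0.75078 < 0.8 is true → IN Λ
[3] lift (2,-20): star map gives 6.72136; window check 0.2 ≤ 6.72136 < 0.8 is false → out
[4] lift (4,21): star map gives -0.95743; window check 0.2 ≤ -0.95743 < 0.8 is false → out
[5] lift (20,-10): star map gives 22.36068; window check 0.2 ≤ 22.36068 < 0.8 is false → out
[6] lift (-2,4): star map gives -2.94427; window check 0.2 ≤ -2.94427 < 0.8 is false → out
[7] lift (4,13): star map gives 0.93112; window check 0.2 ≤ 0.93112 < 0.8 is false → out

2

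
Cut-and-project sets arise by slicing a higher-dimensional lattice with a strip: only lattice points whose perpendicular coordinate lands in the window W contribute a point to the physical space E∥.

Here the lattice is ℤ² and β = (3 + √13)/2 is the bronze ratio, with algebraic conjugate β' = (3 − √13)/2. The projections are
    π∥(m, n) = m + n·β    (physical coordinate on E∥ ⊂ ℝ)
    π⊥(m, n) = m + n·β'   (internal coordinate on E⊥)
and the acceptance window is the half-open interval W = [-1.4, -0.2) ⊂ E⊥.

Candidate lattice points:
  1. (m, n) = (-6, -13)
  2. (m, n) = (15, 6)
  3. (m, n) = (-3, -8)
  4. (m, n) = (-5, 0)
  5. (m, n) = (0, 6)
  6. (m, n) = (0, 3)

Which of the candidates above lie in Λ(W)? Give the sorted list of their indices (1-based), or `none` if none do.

3, 6

Compute β' = (3−√13)/2 = -0.3028, so π⊥(m,n) = m -0.3028·n.
[1] lift (-6,-13): star map gives -2.0639; window check -1.4 ≤ -2.0639 < -0.2 is false → out
[2] lift (15,6): star map gives 13.1833; window check -1.4 ≤ 13.1833 < -0.2 is false → out
[3] lift (-3,-8): star map gives -0.5778; window check -1.4 ≤ -0.5778 < -0.2 is true → IN Λ
[4] lift (-5,0): star map gives -5.0000; window check -1.4 ≤ -5.0000 < -0.2 is false → out
[5] lift (0,6): star map gives -1.8167; window check -1.4 ≤ -1.8167 < -0.2 is false → out
[6] lift (0,3): star map gives -0.9083; window check -1.4 ≤ -0.9083 < -0.2 is true → IN Λ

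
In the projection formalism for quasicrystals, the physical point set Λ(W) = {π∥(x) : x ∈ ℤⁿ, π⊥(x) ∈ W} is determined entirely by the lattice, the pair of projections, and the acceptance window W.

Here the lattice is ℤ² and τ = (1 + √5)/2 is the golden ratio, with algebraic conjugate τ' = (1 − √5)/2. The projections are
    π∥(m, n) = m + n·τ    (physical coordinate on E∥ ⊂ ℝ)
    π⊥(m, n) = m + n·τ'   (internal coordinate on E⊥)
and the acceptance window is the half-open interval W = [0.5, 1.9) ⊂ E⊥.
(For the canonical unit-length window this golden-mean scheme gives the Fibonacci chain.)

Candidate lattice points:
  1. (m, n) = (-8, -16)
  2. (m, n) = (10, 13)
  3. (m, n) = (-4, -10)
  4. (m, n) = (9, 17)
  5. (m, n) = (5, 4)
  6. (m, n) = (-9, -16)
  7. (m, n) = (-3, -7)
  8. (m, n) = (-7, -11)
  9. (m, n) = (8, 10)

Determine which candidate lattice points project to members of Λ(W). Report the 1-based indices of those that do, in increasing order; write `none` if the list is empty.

1, 6, 7, 9

Numerically τ ≈ 1.6180 and τ' = −1/τ ≈ -0.6180.
#1 (-8,-16): internal coord -8 + (-16)·τ' = +1.8885; +1.8885 ∈ [0.5, 1.9) → IN Λ
#2 (10,13): internal coord 10 + (13)·τ' = +1.9656; +1.9656 ∉ [0.5, 1.9) → out
#3 (-4,-10): internal coord -4 + (-10)·τ' = +2.1803; +2.1803 ∉ [0.5, 1.9) → out
#4 (9,17): internal coord 9 + (17)·τ' = -1.5066; -1.5066 ∉ [0.5, 1.9) → out
#5 (5,4): internal coord 5 + (4)·τ' = +2.5279; +2.5279 ∉ [0.5, 1.9) → out
#6 (-9,-16): internal coord -9 + (-16)·τ' = +0.8885; +0.8885 ∈ [0.5, 1.9) → IN Λ
#7 (-3,-7): internal coord -3 + (-7)·τ' = +1.3262; +1.3262 ∈ [0.5, 1.9) → IN Λ
#8 (-7,-11): internal coord -7 + (-11)·τ' = -0.2016; -0.2016 ∉ [0.5, 1.9) → out
#9 (8,10): internal coord 8 + (10)·τ' = +1.8197; +1.8197 ∈ [0.5, 1.9) → IN Λ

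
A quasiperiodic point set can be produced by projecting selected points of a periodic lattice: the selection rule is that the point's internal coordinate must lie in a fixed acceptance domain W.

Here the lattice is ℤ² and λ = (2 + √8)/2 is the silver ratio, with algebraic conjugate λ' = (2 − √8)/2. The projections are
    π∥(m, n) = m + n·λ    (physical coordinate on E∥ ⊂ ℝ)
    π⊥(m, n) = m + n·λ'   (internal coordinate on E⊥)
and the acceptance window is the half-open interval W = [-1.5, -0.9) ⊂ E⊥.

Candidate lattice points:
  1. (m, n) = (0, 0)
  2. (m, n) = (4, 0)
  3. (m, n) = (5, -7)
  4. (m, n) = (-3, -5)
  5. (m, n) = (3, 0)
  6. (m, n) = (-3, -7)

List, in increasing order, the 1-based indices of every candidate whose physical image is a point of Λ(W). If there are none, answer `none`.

Numerically λ ≈ 2.41421 and λ' = −1/λ ≈ -0.41421.
[1] lift (0,0): star map gives 0.00000; window check -1.5 ≤ 0.00000 < -0.9 is false → out
[2] lift (4,0): star map gives 4.00000; window check -1.5 ≤ 4.00000 < -0.9 is false → out
[3] lift (5,-7): star map gives 7.89949; window check -1.5 ≤ 7.89949 < -0.9 is false → out
[4] lift (-3,-5): star map gives -0.92893; window check -1.5 ≤ -0.92893 < -0.9 is true → IN Λ
[5] lift (3,0): star map gives 3.00000; window check -1.5 ≤ 3.00000 < -0.9 is false → out
[6] lift (-3,-7): star map gives -0.10051; window check -1.5 ≤ -0.10051 < -0.9 is false → out

4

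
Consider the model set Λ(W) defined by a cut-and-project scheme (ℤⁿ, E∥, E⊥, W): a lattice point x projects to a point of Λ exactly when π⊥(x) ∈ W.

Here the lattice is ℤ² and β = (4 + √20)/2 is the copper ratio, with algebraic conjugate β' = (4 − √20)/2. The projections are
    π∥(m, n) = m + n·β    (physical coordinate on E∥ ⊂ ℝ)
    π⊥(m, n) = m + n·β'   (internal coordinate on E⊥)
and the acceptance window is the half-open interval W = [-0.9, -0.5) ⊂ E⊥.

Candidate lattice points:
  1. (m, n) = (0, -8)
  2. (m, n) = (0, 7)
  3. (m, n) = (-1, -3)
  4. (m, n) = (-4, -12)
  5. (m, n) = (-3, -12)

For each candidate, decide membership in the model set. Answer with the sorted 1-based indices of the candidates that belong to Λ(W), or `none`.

none

Compute β' = (4−√20)/2 = -0.23607, so π⊥(m,n) = m -0.23607·n.
candidate 1: (m,n)=(0,-8) → π∥ = 0-8·β ≈ -33.88854, π⊥ = 0-8·β' ≈ 1.88854 ∉ [-0.9, -0.5) ⇒ out
candidate 2: (m,n)=(0,7) → π∥ = 0+7·β ≈ 29.65248, π⊥ = 0+7·β' ≈ -1.65248 ∉ [-0.9, -0.5) ⇒ out
candidate 3: (m,n)=(-1,-3) → π∥ = -1-3·β ≈ -13.70820, π⊥ = -1-3·β' ≈ -0.29180 ∉ [-0.9, -0.5) ⇒ out
candidate 4: (m,n)=(-4,-12) → π∥ = -4-12·β ≈ -54.83282, π⊥ = -4-12·β' ≈ -1.16718 ∉ [-0.9, -0.5) ⇒ out
candidate 5: (m,n)=(-3,-12) → π∥ = -3-12·β ≈ -53.83282, π⊥ = -3-12·β' ≈ -0.16718 ∉ [-0.9, -0.5) ⇒ out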